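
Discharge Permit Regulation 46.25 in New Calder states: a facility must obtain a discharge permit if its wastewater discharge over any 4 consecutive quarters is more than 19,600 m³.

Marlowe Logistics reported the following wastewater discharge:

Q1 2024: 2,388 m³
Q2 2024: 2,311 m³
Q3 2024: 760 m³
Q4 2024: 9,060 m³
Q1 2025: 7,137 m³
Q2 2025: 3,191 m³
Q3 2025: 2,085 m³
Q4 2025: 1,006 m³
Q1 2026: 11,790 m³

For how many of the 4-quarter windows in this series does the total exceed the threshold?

2

Q1 2024–Q4 2024: 2,388 m³ + 2,311 m³ + 760 m³ + 9,060 m³ = 14,519 m³ (under)
Q2 2024–Q1 2025: 2,311 m³ + 760 m³ + 9,060 m³ + 7,137 m³ = 19,268 m³ (under)
Q3 2024–Q2 2025: 760 m³ + 9,060 m³ + 7,137 m³ + 3,191 m³ = 20,148 m³ (over)
Q4 2024–Q3 2025: 9,060 m³ + 7,137 m³ + 3,191 m³ + 2,085 m³ = 21,473 m³ (over)
Q1 2025–Q4 2025: 7,137 m³ + 3,191 m³ + 2,085 m³ + 1,006 m³ = 13,419 m³ (under)
Q2 2025–Q1 2026: 3,191 m³ + 2,085 m³ + 1,006 m³ + 11,790 m³ = 18,072 m³ (under)
2 windows exceed the threshold.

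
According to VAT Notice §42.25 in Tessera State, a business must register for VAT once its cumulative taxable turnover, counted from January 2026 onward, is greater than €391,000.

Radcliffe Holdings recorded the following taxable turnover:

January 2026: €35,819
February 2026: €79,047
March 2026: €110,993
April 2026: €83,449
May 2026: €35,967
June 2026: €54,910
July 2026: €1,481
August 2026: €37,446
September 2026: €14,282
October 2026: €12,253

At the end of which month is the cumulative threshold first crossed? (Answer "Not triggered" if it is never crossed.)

June 2026

Through January 2026: €35,819
Through February 2026: €114,866
Through March 2026: €225,859
Through April 2026: €309,308
Through May 2026: €345,275
Through June 2026: €400,185 ← exceeds threshold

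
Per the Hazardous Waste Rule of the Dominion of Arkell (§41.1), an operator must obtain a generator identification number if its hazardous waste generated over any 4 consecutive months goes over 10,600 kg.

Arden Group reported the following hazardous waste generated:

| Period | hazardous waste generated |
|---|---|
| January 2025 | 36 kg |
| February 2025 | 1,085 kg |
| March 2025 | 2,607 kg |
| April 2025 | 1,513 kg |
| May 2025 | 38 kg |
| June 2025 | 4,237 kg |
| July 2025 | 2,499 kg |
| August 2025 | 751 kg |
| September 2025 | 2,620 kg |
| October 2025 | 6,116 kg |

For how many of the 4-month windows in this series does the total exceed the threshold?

January 2025–April 2025: 36 kg + 1,085 kg + 2,607 kg + 1,513 kg = 5,241 kg (under)
February 2025–May 2025: 1,085 kg + 2,607 kg + 1,513 kg + 38 kg = 5,243 kg (under)
March 2025–June 2025: 2,607 kg + 1,513 kg + 38 kg + 4,237 kg = 8,395 kg (under)
April 2025–July 2025: 1,513 kg + 38 kg + 4,237 kg + 2,499 kg = 8,287 kg (under)
May 2025–August 2025: 38 kg + 4,237 kg + 2,499 kg + 751 kg = 7,525 kg (under)
June 2025–September 2025: 4,237 kg + 2,499 kg + 751 kg + 2,620 kg = 10,107 kg (under)
July 2025–October 2025: 2,499 kg + 751 kg + 2,620 kg + 6,116 kg = 11,986 kg (over)
1 window exceeds the threshold.

1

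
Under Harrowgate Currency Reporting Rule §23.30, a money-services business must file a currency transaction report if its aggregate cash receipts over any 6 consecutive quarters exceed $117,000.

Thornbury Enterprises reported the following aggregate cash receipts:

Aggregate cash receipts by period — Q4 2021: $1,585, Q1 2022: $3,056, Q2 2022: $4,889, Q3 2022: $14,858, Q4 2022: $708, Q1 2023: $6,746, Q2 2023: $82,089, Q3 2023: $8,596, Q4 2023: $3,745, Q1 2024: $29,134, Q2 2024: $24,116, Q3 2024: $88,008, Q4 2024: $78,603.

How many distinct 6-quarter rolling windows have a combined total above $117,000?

Q4 2021–Q1 2023: $1,585 + $3,056 + $4,889 + $14,858 + $708 + $6,746 = $31,842 (under)
Q1 2022–Q2 2023: $3,056 + $4,889 + $14,858 + $708 + $6,746 + $82,089 = $112,346 (under)
Q2 2022–Q3 2023: $4,889 + $14,858 + $708 + $6,746 + $82,089 + $8,596 = $117,886 (over)
Q3 2022–Q4 2023: $14,858 + $708 + $6,746 + $82,089 + $8,596 + $3,745 = $116,742 (under)
Q4 2022–Q1 2024: $708 + $6,746 + $82,089 + $8,596 + $3,745 + $29,134 = $131,018 (over)
Q1 2023–Q2 2024: $6,746 + $82,089 + $8,596 + $3,745 + $29,134 + $24,116 = $154,426 (over)
Q2 2023–Q3 2024: $82,089 + $8,596 + $3,745 + $29,134 + $24,116 + $88,008 = $235,688 (over)
Q3 2023–Q4 2024: $8,596 + $3,745 + $29,134 + $24,116 + $88,008 + $78,603 = $232,202 (over)
5 windows exceed the threshold.

5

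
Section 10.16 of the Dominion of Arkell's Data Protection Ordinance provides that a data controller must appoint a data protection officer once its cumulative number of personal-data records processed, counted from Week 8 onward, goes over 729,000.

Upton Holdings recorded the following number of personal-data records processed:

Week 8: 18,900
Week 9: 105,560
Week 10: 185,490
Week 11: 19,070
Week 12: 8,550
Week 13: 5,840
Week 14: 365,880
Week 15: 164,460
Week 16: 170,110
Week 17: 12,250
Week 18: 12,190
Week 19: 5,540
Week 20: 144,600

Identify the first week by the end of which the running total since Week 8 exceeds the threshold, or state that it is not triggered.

Week 15

Through Week 8: 18,900
Through Week 9: 124,460
Through Week 10: 309,950
Through Week 11: 329,020
Through Week 12: 337,570
Through Week 13: 343,410
Through Week 14: 709,290
Through Week 15: 873,750 ← exceeds threshold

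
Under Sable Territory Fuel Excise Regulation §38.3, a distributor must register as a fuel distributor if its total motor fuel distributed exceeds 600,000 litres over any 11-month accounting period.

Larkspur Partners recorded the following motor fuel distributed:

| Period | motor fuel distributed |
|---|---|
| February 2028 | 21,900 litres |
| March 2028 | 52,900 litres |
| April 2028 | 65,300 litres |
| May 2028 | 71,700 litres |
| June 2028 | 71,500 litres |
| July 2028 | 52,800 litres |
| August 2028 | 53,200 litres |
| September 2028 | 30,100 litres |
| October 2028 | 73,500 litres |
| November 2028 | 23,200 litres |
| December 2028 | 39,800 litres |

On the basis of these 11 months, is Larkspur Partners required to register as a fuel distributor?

No

Total motor fuel distributed: 21,900 litres + 52,900 litres + 65,300 litres + 71,700 litres + 71,500 litres + 52,800 litres + 53,200 litres + 30,100 litres + 73,500 litres + 23,200 litres + 39,800 litres = 555,900 litres.
555,900 litres ≤ 600,000 litres, so the threshold is not exceeded.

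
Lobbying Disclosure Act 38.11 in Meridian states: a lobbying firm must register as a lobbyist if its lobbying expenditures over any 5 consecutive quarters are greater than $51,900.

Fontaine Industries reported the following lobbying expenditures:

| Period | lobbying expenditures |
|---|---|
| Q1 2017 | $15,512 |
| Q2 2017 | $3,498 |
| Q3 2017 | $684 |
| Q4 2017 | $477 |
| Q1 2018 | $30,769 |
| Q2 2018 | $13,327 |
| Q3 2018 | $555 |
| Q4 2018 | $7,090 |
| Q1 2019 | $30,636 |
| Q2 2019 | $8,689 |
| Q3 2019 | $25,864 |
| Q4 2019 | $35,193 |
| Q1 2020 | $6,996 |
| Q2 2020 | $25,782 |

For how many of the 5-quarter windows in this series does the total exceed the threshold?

7

Q1 2017–Q1 2018: $15,512 + $3,498 + $684 + $477 + $30,769 = $50,940 (under)
Q2 2017–Q2 2018: $3,498 + $684 + $477 + $30,769 + $13,327 = $48,755 (under)
Q3 2017–Q3 2018: $684 + $477 + $30,769 + $13,327 + $555 = $45,812 (under)
Q4 2017–Q4 2018: $477 + $30,769 + $13,327 + $555 + $7,090 = $52,218 (over)
Q1 2018–Q1 2019: $30,769 + $13,327 + $555 + $7,090 + $30,636 = $82,377 (over)
Q2 2018–Q2 2019: $13,327 + $555 + $7,090 + $30,636 + $8,689 = $60,297 (over)
Q3 2018–Q3 2019: $555 + $7,090 + $30,636 + $8,689 + $25,864 = $72,834 (over)
Q4 2018–Q4 2019: $7,090 + $30,636 + $8,689 + $25,864 + $35,193 = $107,472 (over)
Q1 2019–Q1 2020: $30,636 + $8,689 + $25,864 + $35,193 + $6,996 = $107,378 (over)
Q2 2019–Q2 2020: $8,689 + $25,864 + $35,193 + $6,996 + $25,782 = $102,524 (over)
7 windows exceed the threshold.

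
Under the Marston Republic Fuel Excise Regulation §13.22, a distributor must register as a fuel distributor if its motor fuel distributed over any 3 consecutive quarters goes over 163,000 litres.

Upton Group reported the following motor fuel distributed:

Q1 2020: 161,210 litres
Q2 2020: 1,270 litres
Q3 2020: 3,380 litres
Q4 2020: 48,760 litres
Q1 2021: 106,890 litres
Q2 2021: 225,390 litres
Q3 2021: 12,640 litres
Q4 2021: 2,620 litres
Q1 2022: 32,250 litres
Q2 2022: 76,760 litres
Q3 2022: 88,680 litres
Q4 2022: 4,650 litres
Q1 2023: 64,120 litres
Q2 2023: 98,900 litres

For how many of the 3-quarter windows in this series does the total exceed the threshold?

Q1 2020–Q3 2020: 161,210 litres + 1,270 litres + 3,380 litres = 165,860 litres (over)
Q2 2020–Q4 2020: 1,270 litres + 3,380 litres + 48,760 litres = 53,410 litres (under)
Q3 2020–Q1 2021: 3,380 litres + 48,760 litres + 106,890 litres = 159,030 litres (under)
Q4 2020–Q2 2021: 48,760 litres + 106,890 litres + 225,390 litres = 381,040 litres (over)
Q1 2021–Q3 2021: 106,890 litres + 225,390 litres + 12,640 litres = 344,920 litres (over)
Q2 2021–Q4 2021: 225,390 litres + 12,640 litres + 2,620 litres = 240,650 litres (over)
Q3 2021–Q1 2022: 12,640 litres + 2,620 litres + 32,250 litres = 47,510 litres (under)
Q4 2021–Q2 2022: 2,620 litres + 32,250 litres + 76,760 litres = 111,630 litres (under)
Q1 2022–Q3 2022: 32,250 litres + 76,760 litres + 88,680 litres = 197,690 litres (over)
Q2 2022–Q4 2022: 76,760 litres + 88,680 litres + 4,650 litres = 170,090 litres (over)
Q3 2022–Q1 2023: 88,680 litres + 4,650 litres + 64,120 litres = 157,450 litres (under)
Q4 2022–Q2 2023: 4,650 litres + 64,120 litres + 98,900 litres = 167,670 litres (over)
7 windows exceed the threshold.

7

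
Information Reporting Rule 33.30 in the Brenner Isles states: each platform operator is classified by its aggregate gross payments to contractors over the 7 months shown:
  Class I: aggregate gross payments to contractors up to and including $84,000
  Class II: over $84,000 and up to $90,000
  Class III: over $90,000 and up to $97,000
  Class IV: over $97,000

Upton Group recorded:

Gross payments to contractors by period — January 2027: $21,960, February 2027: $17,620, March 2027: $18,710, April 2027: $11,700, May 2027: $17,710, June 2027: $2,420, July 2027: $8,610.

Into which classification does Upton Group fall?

Class IV

Aggregate gross payments to contractors: $21,960 + $17,620 + $18,710 + $11,700 + $17,710 + $2,420 + $8,610 = $98,730.
$98,730 > $97,000, so Class IV applies.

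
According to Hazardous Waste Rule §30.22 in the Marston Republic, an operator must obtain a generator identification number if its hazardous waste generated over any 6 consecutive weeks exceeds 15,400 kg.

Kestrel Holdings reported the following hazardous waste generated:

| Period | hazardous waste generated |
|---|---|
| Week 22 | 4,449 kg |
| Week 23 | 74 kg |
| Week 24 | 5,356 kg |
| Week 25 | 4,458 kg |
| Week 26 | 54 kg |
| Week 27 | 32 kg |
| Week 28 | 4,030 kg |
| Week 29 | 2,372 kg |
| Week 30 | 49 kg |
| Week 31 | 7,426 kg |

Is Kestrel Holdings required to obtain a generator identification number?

Week 22–Week 27: 4,449 kg + 74 kg + 5,356 kg + 4,458 kg + 54 kg + 32 kg = 14,423 kg (under)
Week 23–Week 28: 74 kg + 5,356 kg + 4,458 kg + 54 kg + 32 kg + 4,030 kg = 14,004 kg (under)
Week 24–Week 29: 5,356 kg + 4,458 kg + 54 kg + 32 kg + 4,030 kg + 2,372 kg = 16,302 kg (over)
Week 25–Week 30: 4,458 kg + 54 kg + 32 kg + 4,030 kg + 2,372 kg + 49 kg = 10,995 kg (under)
Week 26–Week 31: 54 kg + 32 kg + 4,030 kg + 2,372 kg + 49 kg + 7,426 kg = 13,963 kg (under)
At least one window exceeds 15,400 kg.

Yes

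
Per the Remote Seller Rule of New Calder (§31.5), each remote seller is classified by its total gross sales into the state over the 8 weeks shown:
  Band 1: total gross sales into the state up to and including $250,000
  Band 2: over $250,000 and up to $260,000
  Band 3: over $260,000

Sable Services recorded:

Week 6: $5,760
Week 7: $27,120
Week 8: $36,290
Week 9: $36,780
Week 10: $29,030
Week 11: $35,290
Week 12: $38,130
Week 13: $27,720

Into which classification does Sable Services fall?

Band 1

Total gross sales into the state: $5,760 + $27,120 + $36,290 + $36,780 + $29,030 + $35,290 + $38,130 + $27,720 = $236,120.
$236,120 ≤ $250,000, so Band 1 applies.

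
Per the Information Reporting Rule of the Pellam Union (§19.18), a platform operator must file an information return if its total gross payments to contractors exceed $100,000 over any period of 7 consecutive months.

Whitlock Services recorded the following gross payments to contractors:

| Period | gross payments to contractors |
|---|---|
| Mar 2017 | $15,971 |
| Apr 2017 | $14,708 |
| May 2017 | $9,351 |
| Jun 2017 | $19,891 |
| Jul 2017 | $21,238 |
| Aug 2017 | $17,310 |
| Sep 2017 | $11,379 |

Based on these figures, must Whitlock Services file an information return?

Yes

Total gross payments to contractors: $15,971 + $14,708 + $9,351 + $19,891 + $21,238 + $17,310 + $11,379 = $109,848.
$109,848 > $100,000, so the threshold is exceeded.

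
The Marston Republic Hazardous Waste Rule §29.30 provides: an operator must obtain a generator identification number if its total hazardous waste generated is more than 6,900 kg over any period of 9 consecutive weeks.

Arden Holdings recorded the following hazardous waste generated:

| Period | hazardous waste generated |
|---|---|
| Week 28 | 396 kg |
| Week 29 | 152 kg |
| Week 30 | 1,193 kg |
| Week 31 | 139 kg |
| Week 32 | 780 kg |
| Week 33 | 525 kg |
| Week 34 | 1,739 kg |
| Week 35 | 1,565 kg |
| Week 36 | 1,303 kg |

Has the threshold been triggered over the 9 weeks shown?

Total hazardous waste generated: 396 kg + 152 kg + 1,193 kg + 139 kg + 780 kg + 525 kg + 1,739 kg + 1,565 kg + 1,303 kg = 7,792 kg.
7,792 kg > 6,900 kg, so the threshold is exceeded.

Yes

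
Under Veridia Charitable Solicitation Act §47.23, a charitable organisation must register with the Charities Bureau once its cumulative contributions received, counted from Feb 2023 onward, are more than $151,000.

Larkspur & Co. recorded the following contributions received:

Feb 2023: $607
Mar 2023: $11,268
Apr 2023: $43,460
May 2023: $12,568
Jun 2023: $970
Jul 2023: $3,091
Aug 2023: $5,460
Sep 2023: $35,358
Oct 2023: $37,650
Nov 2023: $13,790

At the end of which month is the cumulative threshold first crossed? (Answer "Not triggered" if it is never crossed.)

Through Feb 2023: $607
Through Mar 2023: $11,875
Through Apr 2023: $55,335
Through May 2023: $67,903
Through Jun 2023: $68,873
Through Jul 2023: $71,964
Through Aug 2023: $77,424
Through Sep 2023: $112,782
Through Oct 2023: $150,432
Through Nov 2023: $164,222 ← exceeds threshold

Nov 2023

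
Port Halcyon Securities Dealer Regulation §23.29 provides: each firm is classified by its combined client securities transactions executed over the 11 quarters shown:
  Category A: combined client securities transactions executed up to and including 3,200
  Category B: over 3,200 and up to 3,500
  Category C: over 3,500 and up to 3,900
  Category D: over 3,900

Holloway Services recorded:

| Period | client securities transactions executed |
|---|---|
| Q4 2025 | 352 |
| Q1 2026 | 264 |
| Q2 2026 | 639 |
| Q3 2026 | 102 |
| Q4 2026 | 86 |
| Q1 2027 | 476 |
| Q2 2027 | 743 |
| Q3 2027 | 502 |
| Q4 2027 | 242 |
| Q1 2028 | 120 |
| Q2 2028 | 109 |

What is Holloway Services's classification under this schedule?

Combined client securities transactions executed: 352 + 264 + 639 + 102 + 86 + 476 + 743 + 502 + 242 + 120 + 109 = 3,635.
3,500 < 3,635 ≤ 3,900, so Category C applies.

Category C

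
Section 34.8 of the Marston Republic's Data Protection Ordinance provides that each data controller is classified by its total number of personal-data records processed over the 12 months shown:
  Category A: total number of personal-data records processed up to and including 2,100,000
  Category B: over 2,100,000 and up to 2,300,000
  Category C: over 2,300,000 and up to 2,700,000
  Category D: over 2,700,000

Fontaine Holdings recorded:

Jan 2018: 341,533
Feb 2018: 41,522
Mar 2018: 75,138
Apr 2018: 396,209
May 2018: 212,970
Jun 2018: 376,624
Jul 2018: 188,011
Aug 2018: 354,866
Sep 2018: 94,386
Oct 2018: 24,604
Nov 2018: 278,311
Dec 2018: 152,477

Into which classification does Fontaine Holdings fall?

Total number of personal-data records processed: 341,533 + 41,522 + 75,138 + 396,209 + 212,970 + 376,624 + 188,011 + 354,866 + 94,386 + 24,604 + 278,311 + 152,477 = 2,536,651.
2,300,000 < 2,536,651 ≤ 2,700,000, so Category C applies.

Category C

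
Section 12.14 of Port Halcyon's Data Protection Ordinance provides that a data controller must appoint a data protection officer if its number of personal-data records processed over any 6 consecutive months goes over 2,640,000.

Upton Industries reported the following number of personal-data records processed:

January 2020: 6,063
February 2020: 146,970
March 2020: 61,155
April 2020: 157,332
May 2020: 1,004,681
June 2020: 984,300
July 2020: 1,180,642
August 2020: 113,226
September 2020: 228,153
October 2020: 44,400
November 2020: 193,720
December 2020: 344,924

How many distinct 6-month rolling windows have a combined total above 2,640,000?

January 2020–June 2020: 6,063 + 146,970 + 61,155 + 157,332 + 1,004,681 + 984,300 = 2,360,501 (under)
February 2020–July 2020: 146,970 + 61,155 + 157,332 + 1,004,681 + 984,300 + 1,180,642 = 3,535,080 (over)
March 2020–August 2020: 61,155 + 157,332 + 1,004,681 + 984,300 + 1,180,642 + 113,226 = 3,501,336 (over)
April 2020–September 2020: 157,332 + 1,004,681 + 984,300 + 1,180,642 + 113,226 + 228,153 = 3,668,334 (over)
May 2020–October 2020: 1,004,681 + 984,300 + 1,180,642 + 113,226 + 228,153 + 44,400 = 3,555,402 (over)
June 2020–November 2020: 984,300 + 1,180,642 + 113,226 + 228,153 + 44,400 + 193,720 = 2,744,441 (over)
July 2020–December 2020: 1,180,642 + 113,226 + 228,153 + 44,400 + 193,720 + 344,924 = 2,105,065 (under)
5 windows exceed the threshold.

5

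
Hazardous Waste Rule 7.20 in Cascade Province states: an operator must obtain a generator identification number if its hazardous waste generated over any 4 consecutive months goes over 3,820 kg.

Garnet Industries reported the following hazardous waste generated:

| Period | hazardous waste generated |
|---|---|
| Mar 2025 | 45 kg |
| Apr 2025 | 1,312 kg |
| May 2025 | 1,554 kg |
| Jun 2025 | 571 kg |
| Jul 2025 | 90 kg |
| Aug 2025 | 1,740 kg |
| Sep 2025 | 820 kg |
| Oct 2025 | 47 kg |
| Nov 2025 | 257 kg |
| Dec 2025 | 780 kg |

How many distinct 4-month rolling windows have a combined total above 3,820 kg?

1

Mar 2025–Jun 2025: 45 kg + 1,312 kg + 1,554 kg + 571 kg = 3,482 kg (under)
Apr 2025–Jul 2025: 1,312 kg + 1,554 kg + 571 kg + 90 kg = 3,527 kg (under)
May 2025–Aug 2025: 1,554 kg + 571 kg + 90 kg + 1,740 kg = 3,955 kg (over)
Jun 2025–Sep 2025: 571 kg + 90 kg + 1,740 kg + 820 kg = 3,221 kg (under)
Jul 2025–Oct 2025: 90 kg + 1,740 kg + 820 kg + 47 kg = 2,697 kg (under)
Aug 2025–Nov 2025: 1,740 kg + 820 kg + 47 kg + 257 kg = 2,864 kg (under)
Sep 2025–Dec 2025: 820 kg + 47 kg + 257 kg + 780 kg = 1,904 kg (under)
1 window exceeds the threshold.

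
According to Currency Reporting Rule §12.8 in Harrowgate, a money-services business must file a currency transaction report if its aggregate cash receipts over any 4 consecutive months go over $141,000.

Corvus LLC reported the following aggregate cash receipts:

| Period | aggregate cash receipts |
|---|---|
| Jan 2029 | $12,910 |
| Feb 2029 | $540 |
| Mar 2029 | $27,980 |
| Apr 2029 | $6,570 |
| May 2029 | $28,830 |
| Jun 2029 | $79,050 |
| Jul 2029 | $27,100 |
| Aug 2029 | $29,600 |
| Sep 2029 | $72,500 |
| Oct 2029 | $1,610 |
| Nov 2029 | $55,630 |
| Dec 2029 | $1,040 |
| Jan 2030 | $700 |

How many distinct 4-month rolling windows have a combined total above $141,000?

5

Jan 2029–Apr 2029: $12,910 + $540 + $27,980 + $6,570 = $48,000 (under)
Feb 2029–May 2029: $540 + $27,980 + $6,570 + $28,830 = $63,920 (under)
Mar 2029–Jun 2029: $27,980 + $6,570 + $28,830 + $79,050 = $142,430 (over)
Apr 2029–Jul 2029: $6,570 + $28,830 + $79,050 + $27,100 = $141,550 (over)
May 2029–Aug 2029: $28,830 + $79,050 + $27,100 + $29,600 = $164,580 (over)
Jun 2029–Sep 2029: $79,050 + $27,100 + $29,600 + $72,500 = $208,250 (over)
Jul 2029–Oct 2029: $27,100 + $29,600 + $72,500 + $1,610 = $130,810 (under)
Aug 2029–Nov 2029: $29,600 + $72,500 + $1,610 + $55,630 = $159,340 (over)
Sep 2029–Dec 2029: $72,500 + $1,610 + $55,630 + $1,040 = $130,780 (under)
Oct 2029–Jan 2030: $1,610 + $55,630 + $1,040 + $700 = $58,980 (under)
5 windows exceed the threshold.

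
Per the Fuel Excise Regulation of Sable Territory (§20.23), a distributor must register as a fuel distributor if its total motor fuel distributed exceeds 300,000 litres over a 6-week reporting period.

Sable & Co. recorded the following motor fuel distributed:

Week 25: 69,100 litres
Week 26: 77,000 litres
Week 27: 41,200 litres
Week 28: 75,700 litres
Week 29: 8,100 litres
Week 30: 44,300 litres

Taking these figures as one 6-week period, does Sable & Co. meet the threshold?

Total motor fuel distributed: 69,100 litres + 77,000 litres + 41,200 litres + 75,700 litres + 8,100 litres + 44,300 litres = 315,400 litres.
315,400 litres > 300,000 litres, so the threshold is exceeded.

Yes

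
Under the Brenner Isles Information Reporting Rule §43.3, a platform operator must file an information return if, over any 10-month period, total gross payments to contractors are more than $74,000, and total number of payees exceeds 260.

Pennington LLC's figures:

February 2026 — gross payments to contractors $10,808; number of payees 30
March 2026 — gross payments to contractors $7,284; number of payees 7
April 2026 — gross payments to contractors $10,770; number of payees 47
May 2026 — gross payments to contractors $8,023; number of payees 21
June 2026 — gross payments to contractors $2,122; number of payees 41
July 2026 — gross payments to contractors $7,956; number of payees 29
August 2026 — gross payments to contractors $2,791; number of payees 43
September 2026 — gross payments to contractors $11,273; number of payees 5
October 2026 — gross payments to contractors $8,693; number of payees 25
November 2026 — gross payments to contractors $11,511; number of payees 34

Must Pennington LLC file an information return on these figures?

Yes

Total gross payments to contractors: $10,808 + $7,284 + $10,770 + $8,023 + $2,122 + $7,956 + $2,791 + $11,273 + $8,693 + $11,511 = $81,231 (> $74,000).
Total number of payees: 30 + 7 + 47 + 21 + 41 + 29 + 43 + 5 + 25 + 34 = 282 (> 260).
The test is 'and': both thresholds are exceeded.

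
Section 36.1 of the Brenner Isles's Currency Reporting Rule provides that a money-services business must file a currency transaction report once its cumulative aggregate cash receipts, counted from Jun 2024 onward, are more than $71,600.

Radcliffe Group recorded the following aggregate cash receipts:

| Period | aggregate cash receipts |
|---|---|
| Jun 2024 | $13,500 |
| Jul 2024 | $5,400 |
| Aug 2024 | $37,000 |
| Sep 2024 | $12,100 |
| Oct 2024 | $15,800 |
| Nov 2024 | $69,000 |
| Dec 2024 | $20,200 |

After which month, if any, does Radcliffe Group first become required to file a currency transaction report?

Through Jun 2024: $13,500
Through Jul 2024: $18,900
Through Aug 2024: $55,900
Through Sep 2024: $68,000
Through Oct 2024: $83,800 ← exceeds threshold

Oct 2024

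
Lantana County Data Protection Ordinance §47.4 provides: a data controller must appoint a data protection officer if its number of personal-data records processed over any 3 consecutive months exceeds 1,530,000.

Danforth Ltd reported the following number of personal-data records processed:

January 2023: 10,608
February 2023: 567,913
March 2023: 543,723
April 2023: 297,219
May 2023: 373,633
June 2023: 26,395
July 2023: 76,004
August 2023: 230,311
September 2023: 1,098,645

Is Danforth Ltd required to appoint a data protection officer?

January 2023–March 2023: 10,608 + 567,913 + 543,723 = 1,122,244 (under)
February 2023–April 2023: 567,913 + 543,723 + 297,219 = 1,408,855 (under)
March 2023–May 2023: 543,723 + 297,219 + 373,633 = 1,214,575 (under)
April 2023–June 2023: 297,219 + 373,633 + 26,395 = 697,247 (under)
May 2023–July 2023: 373,633 + 26,395 + 76,004 = 476,032 (under)
June 2023–August 2023: 26,395 + 76,004 + 230,311 = 332,710 (under)
July 2023–September 2023: 76,004 + 230,311 + 1,098,645 = 1,404,960 (under)
No window exceeds 1,530,000.

No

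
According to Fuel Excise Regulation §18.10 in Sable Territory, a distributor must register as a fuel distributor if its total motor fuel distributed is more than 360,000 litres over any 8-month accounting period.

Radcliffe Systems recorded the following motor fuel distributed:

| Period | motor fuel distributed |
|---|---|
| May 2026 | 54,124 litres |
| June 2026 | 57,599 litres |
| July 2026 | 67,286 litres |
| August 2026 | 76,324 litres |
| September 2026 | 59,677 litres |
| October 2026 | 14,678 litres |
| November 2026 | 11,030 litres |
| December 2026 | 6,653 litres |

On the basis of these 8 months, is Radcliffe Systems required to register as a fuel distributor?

No

Total motor fuel distributed: 54,124 litres + 57,599 litres + 67,286 litres + 76,324 litres + 59,677 litres + 14,678 litres + 11,030 litres + 6,653 litres = 347,371 litres.
347,371 litres ≤ 360,000 litres, so the threshold is not exceeded.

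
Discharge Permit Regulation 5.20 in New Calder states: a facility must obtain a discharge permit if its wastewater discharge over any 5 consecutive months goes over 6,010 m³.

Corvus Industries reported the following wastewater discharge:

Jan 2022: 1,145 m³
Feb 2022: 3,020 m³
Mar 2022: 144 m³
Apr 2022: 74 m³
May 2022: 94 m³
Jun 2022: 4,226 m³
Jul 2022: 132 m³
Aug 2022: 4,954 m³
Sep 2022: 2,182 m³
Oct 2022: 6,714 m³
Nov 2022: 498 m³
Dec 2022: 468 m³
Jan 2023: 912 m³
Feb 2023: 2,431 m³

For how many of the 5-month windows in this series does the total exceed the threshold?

Jan 2022–May 2022: 1,145 m³ + 3,020 m³ + 144 m³ + 74 m³ + 94 m³ = 4,477 m³ (under)
Feb 2022–Jun 2022: 3,020 m³ + 144 m³ + 74 m³ + 94 m³ + 4,226 m³ = 7,558 m³ (over)
Mar 2022–Jul 2022: 144 m³ + 74 m³ + 94 m³ + 4,226 m³ + 132 m³ = 4,670 m³ (under)
Apr 2022–Aug 2022: 74 m³ + 94 m³ + 4,226 m³ + 132 m³ + 4,954 m³ = 9,480 m³ (over)
May 2022–Sep 2022: 94 m³ + 4,226 m³ + 132 m³ + 4,954 m³ + 2,182 m³ = 11,588 m³ (over)
Jun 2022–Oct 2022: 4,226 m³ + 132 m³ + 4,954 m³ + 2,182 m³ + 6,714 m³ = 18,208 m³ (over)
Jul 2022–Nov 2022: 132 m³ + 4,954 m³ + 2,182 m³ + 6,714 m³ + 498 m³ = 14,480 m³ (over)
Aug 2022–Dec 2022: 4,954 m³ + 2,182 m³ + 6,714 m³ + 498 m³ + 468 m³ = 14,816 m³ (over)
Sep 2022–Jan 2023: 2,182 m³ + 6,714 m³ + 498 m³ + 468 m³ + 912 m³ = 10,774 m³ (over)
Oct 2022–Feb 2023: 6,714 m³ + 498 m³ + 468 m³ + 912 m³ + 2,431 m³ = 11,023 m³ (over)
8 windows exceed the threshold.

8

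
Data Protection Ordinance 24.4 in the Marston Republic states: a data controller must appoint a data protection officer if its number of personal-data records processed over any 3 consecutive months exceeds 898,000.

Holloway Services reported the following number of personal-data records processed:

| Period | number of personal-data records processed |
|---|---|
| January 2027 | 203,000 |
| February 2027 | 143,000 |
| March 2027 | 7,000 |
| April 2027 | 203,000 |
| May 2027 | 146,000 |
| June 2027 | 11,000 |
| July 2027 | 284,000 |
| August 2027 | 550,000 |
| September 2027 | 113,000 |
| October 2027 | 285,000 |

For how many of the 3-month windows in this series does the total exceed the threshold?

January 2027–March 2027: 203,000 + 143,000 + 7,000 = 353,000 (under)
February 2027–April 2027: 143,000 + 7,000 + 203,000 = 353,000 (under)
March 2027–May 2027: 7,000 + 203,000 + 146,000 = 356,000 (under)
April 2027–June 2027: 203,000 + 146,000 + 11,000 = 360,000 (under)
May 2027–July 2027: 146,000 + 11,000 + 284,000 = 441,000 (under)
June 2027–August 2027: 11,000 + 284,000 + 550,000 = 845,000 (under)
July 2027–September 2027: 284,000 + 550,000 + 113,000 = 947,000 (over)
August 2027–October 2027: 550,000 + 113,000 + 285,000 = 948,000 (over)
2 windows exceed the threshold.

2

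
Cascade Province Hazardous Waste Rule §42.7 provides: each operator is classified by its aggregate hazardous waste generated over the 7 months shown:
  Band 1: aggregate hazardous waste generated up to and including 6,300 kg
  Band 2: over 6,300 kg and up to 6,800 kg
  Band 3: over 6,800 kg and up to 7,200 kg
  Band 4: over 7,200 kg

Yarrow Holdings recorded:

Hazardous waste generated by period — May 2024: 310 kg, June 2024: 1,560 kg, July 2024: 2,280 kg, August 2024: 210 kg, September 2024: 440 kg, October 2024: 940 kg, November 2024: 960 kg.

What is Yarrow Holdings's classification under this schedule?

Band 2

Aggregate hazardous waste generated: 310 kg + 1,560 kg + 2,280 kg + 210 kg + 440 kg + 940 kg + 960 kg = 6,700 kg.
6,300 kg < 6,700 kg ≤ 6,800 kg, so Band 2 applies.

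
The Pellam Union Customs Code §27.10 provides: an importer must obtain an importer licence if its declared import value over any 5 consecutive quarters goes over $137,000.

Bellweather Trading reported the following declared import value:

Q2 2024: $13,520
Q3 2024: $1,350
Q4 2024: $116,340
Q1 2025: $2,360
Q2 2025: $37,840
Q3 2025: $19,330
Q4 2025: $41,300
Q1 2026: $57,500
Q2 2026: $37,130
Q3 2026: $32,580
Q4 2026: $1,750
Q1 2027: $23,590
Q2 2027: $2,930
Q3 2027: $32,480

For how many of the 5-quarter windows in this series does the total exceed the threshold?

8

Q2 2024–Q2 2025: $13,520 + $1,350 + $116,340 + $2,360 + $37,840 = $171,410 (over)
Q3 2024–Q3 2025: $1,350 + $116,340 + $2,360 + $37,840 + $19,330 = $177,220 (over)
Q4 2024–Q4 2025: $116,340 + $2,360 + $37,840 + $19,330 + $41,300 = $217,170 (over)
Q1 2025–Q1 2026: $2,360 + $37,840 + $19,330 + $41,300 + $57,500 = $158,330 (over)
Q2 2025–Q2 2026: $37,840 + $19,330 + $41,300 + $57,500 + $37,130 = $193,100 (over)
Q3 2025–Q3 2026: $19,330 + $41,300 + $57,500 + $37,130 + $32,580 = $187,840 (over)
Q4 2025–Q4 2026: $41,300 + $57,500 + $37,130 + $32,580 + $1,750 = $170,260 (over)
Q1 2026–Q1 2027: $57,500 + $37,130 + $32,580 + $1,750 + $23,590 = $152,550 (over)
Q2 2026–Q2 2027: $37,130 + $32,580 + $1,750 + $23,590 + $2,930 = $97,980 (under)
Q3 2026–Q3 2027: $32,580 + $1,750 + $23,590 + $2,930 + $32,480 = $93,330 (under)
8 windows exceed the threshold.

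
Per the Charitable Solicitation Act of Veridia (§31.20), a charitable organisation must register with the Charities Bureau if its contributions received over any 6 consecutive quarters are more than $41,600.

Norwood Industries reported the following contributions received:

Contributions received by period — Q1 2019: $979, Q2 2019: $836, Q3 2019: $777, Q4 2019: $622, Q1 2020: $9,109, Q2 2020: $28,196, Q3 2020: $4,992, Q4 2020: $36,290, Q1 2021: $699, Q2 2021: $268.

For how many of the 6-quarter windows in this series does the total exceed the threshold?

4

Q1 2019–Q2 2020: $979 + $836 + $777 + $622 + $9,109 + $28,196 = $40,519 (under)
Q2 2019–Q3 2020: $836 + $777 + $622 + $9,109 + $28,196 + $4,992 = $44,532 (over)
Q3 2019–Q4 2020: $777 + $622 + $9,109 + $28,196 + $4,992 + $36,290 = $79,986 (over)
Q4 2019–Q1 2021: $622 + $9,109 + $28,196 + $4,992 + $36,290 + $699 = $79,908 (over)
Q1 2020–Q2 2021: $9,109 + $28,196 + $4,992 + $36,290 + $699 + $268 = $79,554 (over)
4 windows exceed the threshold.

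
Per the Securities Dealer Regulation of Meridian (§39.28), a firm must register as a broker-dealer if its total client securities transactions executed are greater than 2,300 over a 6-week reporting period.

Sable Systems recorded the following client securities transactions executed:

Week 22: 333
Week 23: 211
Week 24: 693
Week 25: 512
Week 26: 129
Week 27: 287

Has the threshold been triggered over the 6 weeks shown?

No

Total client securities transactions executed: 333 + 211 + 693 + 512 + 129 + 287 = 2,165.
2,165 ≤ 2,300, so the threshold is not exceeded.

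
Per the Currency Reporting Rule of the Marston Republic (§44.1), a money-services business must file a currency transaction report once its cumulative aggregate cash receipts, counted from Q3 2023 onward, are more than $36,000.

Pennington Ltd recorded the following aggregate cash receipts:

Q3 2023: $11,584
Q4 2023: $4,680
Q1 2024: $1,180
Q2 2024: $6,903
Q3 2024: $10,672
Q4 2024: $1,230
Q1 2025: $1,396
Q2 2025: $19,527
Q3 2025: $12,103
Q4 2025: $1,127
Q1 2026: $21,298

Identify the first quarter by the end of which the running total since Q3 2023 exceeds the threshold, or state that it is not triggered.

Q4 2024

Through Q3 2023: $11,584
Through Q4 2023: $16,264
Through Q1 2024: $17,444
Through Q2 2024: $24,347
Through Q3 2024: $35,019
Through Q4 2024: $36,249 ← exceeds threshold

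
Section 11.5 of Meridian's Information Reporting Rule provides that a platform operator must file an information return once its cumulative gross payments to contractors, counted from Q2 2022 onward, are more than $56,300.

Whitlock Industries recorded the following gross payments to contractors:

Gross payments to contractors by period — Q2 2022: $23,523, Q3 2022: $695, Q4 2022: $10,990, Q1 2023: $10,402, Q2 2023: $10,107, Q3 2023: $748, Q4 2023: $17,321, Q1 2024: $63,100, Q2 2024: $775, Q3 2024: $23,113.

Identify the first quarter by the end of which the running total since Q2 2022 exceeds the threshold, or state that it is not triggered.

Q3 2023

Through Q2 2022: $23,523
Through Q3 2022: $24,218
Through Q4 2022: $35,208
Through Q1 2023: $45,610
Through Q2 2023: $55,717
Through Q3 2023: $56,465 ← exceeds threshold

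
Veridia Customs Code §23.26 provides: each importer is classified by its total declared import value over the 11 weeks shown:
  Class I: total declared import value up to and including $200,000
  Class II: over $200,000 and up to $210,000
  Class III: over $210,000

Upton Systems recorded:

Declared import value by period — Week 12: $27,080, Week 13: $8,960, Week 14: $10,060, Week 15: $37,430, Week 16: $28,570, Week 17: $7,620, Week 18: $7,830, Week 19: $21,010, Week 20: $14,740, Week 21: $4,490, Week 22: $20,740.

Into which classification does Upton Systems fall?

Total declared import value: $27,080 + $8,960 + $10,060 + $37,430 + $28,570 + $7,620 + $7,830 + $21,010 + $14,740 + $4,490 + $20,740 = $188,530.
$188,530 ≤ $200,000, so Class I applies.

Class I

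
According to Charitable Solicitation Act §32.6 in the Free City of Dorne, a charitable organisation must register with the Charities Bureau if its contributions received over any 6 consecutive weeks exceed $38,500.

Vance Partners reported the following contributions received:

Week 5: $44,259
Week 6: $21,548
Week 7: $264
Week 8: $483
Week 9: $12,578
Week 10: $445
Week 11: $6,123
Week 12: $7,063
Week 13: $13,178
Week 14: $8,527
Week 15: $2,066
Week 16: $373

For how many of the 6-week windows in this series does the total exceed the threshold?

Week 5–Week 10: $44,259 + $21,548 + $264 + $483 + $12,578 + $445 = $79,577 (over)
Week 6–Week 11: $21,548 + $264 + $483 + $12,578 + $445 + $6,123 = $41,441 (over)
Week 7–Week 12: $264 + $483 + $12,578 + $445 + $6,123 + $7,063 = $26,956 (under)
Week 8–Week 13: $483 + $12,578 + $445 + $6,123 + $7,063 + $13,178 = $39,870 (over)
Week 9–Week 14: $12,578 + $445 + $6,123 + $7,063 + $13,178 + $8,527 = $47,914 (over)
Week 10–Week 15: $445 + $6,123 + $7,063 + $13,178 + $8,527 + $2,066 = $37,402 (under)
Week 11–Week 16: $6,123 + $7,063 + $13,178 + $8,527 + $2,066 + $373 = $37,330 (under)
4 windows exceed the threshold.

4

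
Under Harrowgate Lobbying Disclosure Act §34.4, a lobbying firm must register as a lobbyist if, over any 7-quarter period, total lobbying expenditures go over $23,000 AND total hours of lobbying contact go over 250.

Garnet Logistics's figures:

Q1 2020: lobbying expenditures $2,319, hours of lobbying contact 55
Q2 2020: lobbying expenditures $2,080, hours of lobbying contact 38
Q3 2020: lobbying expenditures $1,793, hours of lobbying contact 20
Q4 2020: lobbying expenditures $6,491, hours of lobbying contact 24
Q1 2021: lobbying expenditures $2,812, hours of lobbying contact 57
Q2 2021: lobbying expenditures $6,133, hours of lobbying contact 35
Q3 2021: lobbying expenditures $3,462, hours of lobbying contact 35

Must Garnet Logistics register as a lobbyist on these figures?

Yes

Total lobbying expenditures: $2,319 + $2,080 + $1,793 + $6,491 + $2,812 + $6,133 + $3,462 = $25,090 (> $23,000).
Total hours of lobbying contact: 55 + 38 + 20 + 24 + 57 + 35 + 35 = 264 (> 250).
The test is 'and': both thresholds are exceeded.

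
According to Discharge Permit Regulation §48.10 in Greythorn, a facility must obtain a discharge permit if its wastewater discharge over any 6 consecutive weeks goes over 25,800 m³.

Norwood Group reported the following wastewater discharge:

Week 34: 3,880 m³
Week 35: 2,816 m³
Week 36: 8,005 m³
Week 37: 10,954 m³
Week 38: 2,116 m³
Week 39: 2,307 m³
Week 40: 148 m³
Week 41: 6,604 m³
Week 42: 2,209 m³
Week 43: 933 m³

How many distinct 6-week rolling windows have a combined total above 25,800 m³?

Week 34–Week 39: 3,880 m³ + 2,816 m³ + 8,005 m³ + 10,954 m³ + 2,116 m³ + 2,307 m³ = 30,078 m³ (over)
Week 35–Week 40: 2,816 m³ + 8,005 m³ + 10,954 m³ + 2,116 m³ + 2,307 m³ + 148 m³ = 26,346 m³ (over)
Week 36–Week 41: 8,005 m³ + 10,954 m³ + 2,116 m³ + 2,307 m³ + 148 m³ + 6,604 m³ = 30,134 m³ (over)
Week 37–Week 42: 10,954 m³ + 2,116 m³ + 2,307 m³ + 148 m³ + 6,604 m³ + 2,209 m³ = 24,338 m³ (under)
Week 38–Week 43: 2,116 m³ + 2,307 m³ + 148 m³ + 6,604 m³ + 2,209 m³ + 933 m³ = 14,317 m³ (under)
3 windows exceed the threshold.

3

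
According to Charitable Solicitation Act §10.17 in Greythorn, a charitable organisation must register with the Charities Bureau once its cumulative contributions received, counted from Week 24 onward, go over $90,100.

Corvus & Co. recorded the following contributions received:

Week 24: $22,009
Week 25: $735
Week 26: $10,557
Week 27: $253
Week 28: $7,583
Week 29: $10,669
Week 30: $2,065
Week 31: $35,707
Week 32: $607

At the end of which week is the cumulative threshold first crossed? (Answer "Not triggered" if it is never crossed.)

Through Week 24: $22,009
Through Week 25: $22,744
Through Week 26: $33,301
Through Week 27: $33,554
Through Week 28: $41,137
Through Week 29: $51,806
Through Week 30: $53,871
Through Week 31: $89,578
Through Week 32: $90,185 ← exceeds threshold

Week 32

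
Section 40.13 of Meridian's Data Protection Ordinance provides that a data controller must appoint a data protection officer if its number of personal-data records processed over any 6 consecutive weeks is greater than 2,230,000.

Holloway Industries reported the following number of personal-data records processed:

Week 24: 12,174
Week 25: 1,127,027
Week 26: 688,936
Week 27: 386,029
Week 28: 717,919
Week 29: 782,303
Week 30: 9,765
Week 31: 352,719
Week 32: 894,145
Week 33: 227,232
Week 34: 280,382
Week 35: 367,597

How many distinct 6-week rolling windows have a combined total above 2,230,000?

6

Week 24–Week 29: 12,174 + 1,127,027 + 688,936 + 386,029 + 717,919 + 782,303 = 3,714,388 (over)
Week 25–Week 30: 1,127,027 + 688,936 + 386,029 + 717,919 + 782,303 + 9,765 = 3,711,979 (over)
Week 26–Week 31: 688,936 + 386,029 + 717,919 + 782,303 + 9,765 + 352,719 = 2,937,671 (over)
Week 27–Week 32: 386,029 + 717,919 + 782,303 + 9,765 + 352,719 + 894,145 = 3,142,880 (over)
Week 28–Week 33: 717,919 + 782,303 + 9,765 + 352,719 + 894,145 + 227,232 = 2,984,083 (over)
Week 29–Week 34: 782,303 + 9,765 + 352,719 + 894,145 + 227,232 + 280,382 = 2,546,546 (over)
Week 30–Week 35: 9,765 + 352,719 + 894,145 + 227,232 + 280,382 + 367,597 = 2,131,840 (under)
6 windows exceed the threshold.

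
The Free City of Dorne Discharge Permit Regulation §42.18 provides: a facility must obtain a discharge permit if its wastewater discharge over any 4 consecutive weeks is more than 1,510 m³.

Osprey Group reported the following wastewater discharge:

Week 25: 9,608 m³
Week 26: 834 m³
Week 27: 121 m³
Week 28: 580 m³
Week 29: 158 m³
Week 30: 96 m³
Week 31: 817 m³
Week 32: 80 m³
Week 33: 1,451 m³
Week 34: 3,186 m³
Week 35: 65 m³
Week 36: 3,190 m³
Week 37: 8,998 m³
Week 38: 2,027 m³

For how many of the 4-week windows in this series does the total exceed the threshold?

Week 25–Week 28: 9,608 m³ + 834 m³ + 121 m³ + 580 m³ = 11,143 m³ (over)
Week 26–Week 29: 834 m³ + 121 m³ + 580 m³ + 158 m³ = 1,693 m³ (over)
Week 27–Week 30: 121 m³ + 580 m³ + 158 m³ + 96 m³ = 955 m³ (under)
Week 28–Week 31: 580 m³ + 158 m³ + 96 m³ + 817 m³ = 1,651 m³ (over)
Week 29–Week 32: 158 m³ + 96 m³ + 817 m³ + 80 m³ = 1,151 m³ (under)
Week 30–Week 33: 96 m³ + 817 m³ + 80 m³ + 1,451 m³ = 2,444 m³ (over)
Week 31–Week 34: 817 m³ + 80 m³ + 1,451 m³ + 3,186 m³ = 5,534 m³ (over)
Week 32–Week 35: 80 m³ + 1,451 m³ + 3,186 m³ + 65 m³ = 4,782 m³ (over)
Week 33–Week 36: 1,451 m³ + 3,186 m³ + 65 m³ + 3,190 m³ = 7,892 m³ (over)
Week 34–Week 37: 3,186 m³ + 65 m³ + 3,190 m³ + 8,998 m³ = 15,439 m³ (over)
Week 35–Week 38: 65 m³ + 3,190 m³ + 8,998 m³ + 2,027 m³ = 14,280 m³ (over)
9 windows exceed the threshold.

9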